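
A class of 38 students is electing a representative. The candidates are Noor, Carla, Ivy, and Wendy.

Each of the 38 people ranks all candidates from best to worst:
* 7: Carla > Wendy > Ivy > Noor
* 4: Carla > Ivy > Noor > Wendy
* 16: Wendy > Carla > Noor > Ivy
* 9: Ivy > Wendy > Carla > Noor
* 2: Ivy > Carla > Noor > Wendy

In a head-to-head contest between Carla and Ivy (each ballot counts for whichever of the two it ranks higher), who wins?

Carla

Carla is ranked above Ivy on 27 ballots; Ivy above Carla on 11.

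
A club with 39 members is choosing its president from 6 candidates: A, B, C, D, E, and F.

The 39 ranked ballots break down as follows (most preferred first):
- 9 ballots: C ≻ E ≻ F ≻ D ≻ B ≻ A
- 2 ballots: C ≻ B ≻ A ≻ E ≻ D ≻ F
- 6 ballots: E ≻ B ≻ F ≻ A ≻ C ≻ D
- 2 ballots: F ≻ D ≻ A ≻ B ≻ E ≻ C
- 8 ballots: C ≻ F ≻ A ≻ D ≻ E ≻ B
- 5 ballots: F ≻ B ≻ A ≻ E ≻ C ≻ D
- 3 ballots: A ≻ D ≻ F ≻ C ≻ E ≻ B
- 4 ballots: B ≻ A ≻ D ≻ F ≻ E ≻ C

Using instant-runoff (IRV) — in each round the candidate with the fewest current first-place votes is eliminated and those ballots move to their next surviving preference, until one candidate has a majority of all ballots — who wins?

F

Round 1: A 3, B 4, C 19, D 0, E 6, F 7. D eliminated.
Round 2: A 3, B 4, C 19, E 6, F 7. A eliminated.
Round 3: B 4, C 19, E 6, F 10. B eliminated.
Round 4: C 19, E 6, F 14. E eliminated.
Round 5: C 19, F 20. F has a majority (≥20).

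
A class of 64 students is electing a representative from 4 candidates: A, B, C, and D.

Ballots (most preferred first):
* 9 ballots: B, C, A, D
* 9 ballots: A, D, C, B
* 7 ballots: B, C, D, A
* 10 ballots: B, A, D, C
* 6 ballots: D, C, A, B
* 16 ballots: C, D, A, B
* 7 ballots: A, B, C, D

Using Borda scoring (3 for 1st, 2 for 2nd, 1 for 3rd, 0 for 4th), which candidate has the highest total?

A: 9×1 + 9×3 + 7×0 + 10×2 + 6×1 + 16×1 + 7×3 = 99
B: 9×3 + 9×0 + 7×3 + 10×3 + 6×0 + 16×0 + 7×2 = 92
C: 9×2 + 9×1 + 7×2 + 10×0 + 6×2 + 16×3 + 7×1 = 108
D: 9×0 + 9×2 + 7×1 + 10×1 + 6×3 + 16×2 + 7×0 = 85

C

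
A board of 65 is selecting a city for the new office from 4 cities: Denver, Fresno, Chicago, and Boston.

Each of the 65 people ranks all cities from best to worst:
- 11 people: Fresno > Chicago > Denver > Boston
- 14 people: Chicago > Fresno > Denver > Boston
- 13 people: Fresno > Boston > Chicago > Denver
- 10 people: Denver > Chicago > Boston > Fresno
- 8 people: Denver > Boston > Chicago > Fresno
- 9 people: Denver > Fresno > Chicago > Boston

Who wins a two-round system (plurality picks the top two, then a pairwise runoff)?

Round 1 first-place votes: Denver 27, Fresno 24, Chicago 14, Boston 0. Denver and Fresno advance.
Runoff: Denver is ranked above Fresno on 27 ballots, Fresno above Denver on 38.

Fresno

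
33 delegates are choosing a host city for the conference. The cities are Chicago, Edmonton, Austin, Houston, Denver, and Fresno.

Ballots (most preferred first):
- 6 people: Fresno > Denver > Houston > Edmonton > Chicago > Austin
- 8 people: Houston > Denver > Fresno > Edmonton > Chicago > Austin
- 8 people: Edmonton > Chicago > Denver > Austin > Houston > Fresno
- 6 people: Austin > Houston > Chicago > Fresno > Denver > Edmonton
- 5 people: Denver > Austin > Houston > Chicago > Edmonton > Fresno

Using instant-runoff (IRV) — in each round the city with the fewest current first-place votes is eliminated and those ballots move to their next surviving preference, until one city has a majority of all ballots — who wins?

Round 1: Chicago 0, Edmonton 8, Austin 6, Houston 8, Denver 5, Fresno 6. Chicago eliminated.
Round 2: Edmonton 8, Austin 6, Houston 8, Denver 5, Fresno 6. Denver eliminated.
Round 3: Edmonton 8, Austin 11, Houston 8, Fresno 6. Fresno eliminated.
Round 4: Edmonton 8, Austin 11, Houston 14. Edmonton eliminated.
Round 5: Austin 19, Houston 14. Austin has a majority (≥17).

Austin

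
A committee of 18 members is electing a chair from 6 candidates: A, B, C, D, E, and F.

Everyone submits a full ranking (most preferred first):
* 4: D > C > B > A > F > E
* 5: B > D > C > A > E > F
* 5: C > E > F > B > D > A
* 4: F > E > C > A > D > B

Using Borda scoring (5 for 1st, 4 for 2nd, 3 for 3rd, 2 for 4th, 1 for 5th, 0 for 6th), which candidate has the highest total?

C

A: 4×2 + 5×2 + 5×0 + 4×2 = 26
B: 4×3 + 5×5 + 5×2 + 4×0 = 47
C: 4×4 + 5×3 + 5×5 + 4×3 = 68
D: 4×5 + 5×4 + 5×1 + 4×1 = 49
E: 4×0 + 5×1 + 5×4 + 4×4 = 41
F: 4×1 + 5×0 + 5×3 + 4×5 = 39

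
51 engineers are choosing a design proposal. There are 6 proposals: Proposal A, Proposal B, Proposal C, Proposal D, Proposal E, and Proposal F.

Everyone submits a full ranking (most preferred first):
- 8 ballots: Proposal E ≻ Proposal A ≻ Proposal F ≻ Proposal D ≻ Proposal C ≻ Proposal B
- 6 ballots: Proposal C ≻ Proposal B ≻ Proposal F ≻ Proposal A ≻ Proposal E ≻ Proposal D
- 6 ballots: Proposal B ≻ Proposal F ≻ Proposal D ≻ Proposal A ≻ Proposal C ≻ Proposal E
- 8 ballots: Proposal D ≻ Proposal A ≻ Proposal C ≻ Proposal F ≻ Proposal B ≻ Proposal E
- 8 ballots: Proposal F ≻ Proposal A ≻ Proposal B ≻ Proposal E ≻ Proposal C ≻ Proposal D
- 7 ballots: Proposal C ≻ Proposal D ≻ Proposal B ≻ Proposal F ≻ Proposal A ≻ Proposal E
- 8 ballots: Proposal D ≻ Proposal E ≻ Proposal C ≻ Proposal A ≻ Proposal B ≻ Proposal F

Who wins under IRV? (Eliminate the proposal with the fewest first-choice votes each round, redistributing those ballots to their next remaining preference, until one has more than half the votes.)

Round 1: Proposal A 0, Proposal B 6, Proposal C 13, Proposal D 16, Proposal E 8, Proposal F 8. Proposal A eliminated.
Round 2: Proposal B 6, Proposal C 13, Proposal D 16, Proposal E 8, Proposal F 8. Proposal B eliminated.
Round 3: Proposal C 13, Proposal D 16, Proposal E 8, Proposal F 14. Proposal E eliminated.
Round 4: Proposal C 13, Proposal D 16, Proposal F 22. Proposal C eliminated.
Round 5: Proposal D 23, Proposal F 28. Proposal F has a majority (≥26).

Proposal F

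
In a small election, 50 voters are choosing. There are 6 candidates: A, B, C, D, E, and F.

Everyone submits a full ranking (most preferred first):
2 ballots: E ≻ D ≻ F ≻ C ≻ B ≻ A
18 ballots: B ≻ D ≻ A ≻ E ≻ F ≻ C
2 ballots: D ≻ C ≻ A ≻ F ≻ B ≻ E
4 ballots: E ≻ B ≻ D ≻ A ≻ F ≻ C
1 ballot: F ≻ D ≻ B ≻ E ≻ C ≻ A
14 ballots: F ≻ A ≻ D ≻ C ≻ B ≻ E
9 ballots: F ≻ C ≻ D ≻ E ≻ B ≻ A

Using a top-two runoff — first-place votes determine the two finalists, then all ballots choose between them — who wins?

Round 1 first-place votes: A 0, B 18, C 0, D 2, E 6, F 24. F and B advance.
Runoff: F is ranked above B on 28 ballots, B above F on 22.

F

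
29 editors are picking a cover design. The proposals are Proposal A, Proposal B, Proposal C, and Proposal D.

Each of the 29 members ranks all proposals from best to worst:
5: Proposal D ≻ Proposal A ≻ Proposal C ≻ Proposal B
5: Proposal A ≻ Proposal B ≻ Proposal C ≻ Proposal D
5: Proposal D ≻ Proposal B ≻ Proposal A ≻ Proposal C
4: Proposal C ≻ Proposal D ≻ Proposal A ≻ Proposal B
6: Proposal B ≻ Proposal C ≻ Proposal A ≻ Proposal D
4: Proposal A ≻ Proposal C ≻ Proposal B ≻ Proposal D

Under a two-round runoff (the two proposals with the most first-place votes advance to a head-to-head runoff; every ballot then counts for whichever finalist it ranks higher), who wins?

Round 1 first-place votes: Proposal A 9, Proposal B 6, Proposal C 4, Proposal D 10. Proposal D and Proposal A advance.
Runoff: Proposal D is ranked above Proposal A on 14 ballots, Proposal A above Proposal D on 15.

Proposal A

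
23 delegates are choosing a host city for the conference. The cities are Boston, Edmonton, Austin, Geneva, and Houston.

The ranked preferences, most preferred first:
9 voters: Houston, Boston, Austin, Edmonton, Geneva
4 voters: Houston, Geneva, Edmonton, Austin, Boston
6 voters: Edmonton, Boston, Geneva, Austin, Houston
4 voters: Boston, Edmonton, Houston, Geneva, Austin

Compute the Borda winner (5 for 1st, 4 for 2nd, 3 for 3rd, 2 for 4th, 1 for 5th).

Boston: 9×4 + 4×1 + 6×4 + 4×5 = 84
Edmonton: 9×2 + 4×3 + 6×5 + 4×4 = 76
Austin: 9×3 + 4×2 + 6×2 + 4×1 = 51
Geneva: 9×1 + 4×4 + 6×3 + 4×2 = 51
Houston: 9×5 + 4×5 + 6×1 + 4×3 = 83

Boston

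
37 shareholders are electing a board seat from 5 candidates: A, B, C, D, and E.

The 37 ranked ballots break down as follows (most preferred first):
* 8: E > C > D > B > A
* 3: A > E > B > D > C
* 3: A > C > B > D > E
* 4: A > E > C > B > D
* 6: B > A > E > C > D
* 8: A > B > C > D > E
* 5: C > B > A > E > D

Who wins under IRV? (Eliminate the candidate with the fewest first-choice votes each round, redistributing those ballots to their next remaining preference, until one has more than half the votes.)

Round 1: A 18, B 6, C 5, D 0, E 8. D eliminated.
Round 2: A 18, B 6, C 5, E 8. C eliminated.
Round 3: A 18, B 11, E 8. E eliminated.
Round 4: A 18, B 19. B has a majority (≥19).

B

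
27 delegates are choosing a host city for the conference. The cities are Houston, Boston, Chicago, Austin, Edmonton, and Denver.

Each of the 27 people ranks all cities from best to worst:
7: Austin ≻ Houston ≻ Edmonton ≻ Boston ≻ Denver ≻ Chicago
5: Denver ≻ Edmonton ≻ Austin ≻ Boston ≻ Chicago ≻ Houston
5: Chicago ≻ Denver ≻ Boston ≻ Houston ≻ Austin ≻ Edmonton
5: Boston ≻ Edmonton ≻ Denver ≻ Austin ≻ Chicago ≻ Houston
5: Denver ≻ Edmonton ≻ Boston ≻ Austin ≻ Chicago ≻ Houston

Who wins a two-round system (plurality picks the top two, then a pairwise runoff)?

Round 1 first-place votes: Houston 0, Boston 5, Chicago 5, Austin 7, Edmonton 0, Denver 10. Denver and Austin advance.
Runoff: Denver is ranked above Austin on 20 ballots, Austin above Denver on 7.

Denver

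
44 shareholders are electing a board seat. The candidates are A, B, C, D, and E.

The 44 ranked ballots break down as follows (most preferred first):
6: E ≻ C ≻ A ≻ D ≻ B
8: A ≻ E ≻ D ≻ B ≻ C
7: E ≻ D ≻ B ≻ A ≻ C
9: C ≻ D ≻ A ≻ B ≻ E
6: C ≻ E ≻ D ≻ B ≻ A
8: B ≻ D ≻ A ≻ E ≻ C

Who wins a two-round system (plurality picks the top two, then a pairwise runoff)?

E

Round 1 first-place votes: A 8, B 8, C 15, D 0, E 13. C and E advance.
Runoff: C is ranked above E on 15 ballots, E above C on 29.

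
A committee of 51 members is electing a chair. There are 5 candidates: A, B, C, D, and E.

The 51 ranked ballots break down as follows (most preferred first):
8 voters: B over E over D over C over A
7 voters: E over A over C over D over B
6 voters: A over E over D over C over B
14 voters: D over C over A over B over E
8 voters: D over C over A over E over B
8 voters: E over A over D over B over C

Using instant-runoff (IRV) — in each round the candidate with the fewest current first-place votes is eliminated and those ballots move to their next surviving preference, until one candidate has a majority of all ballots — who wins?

E

Round 1: A 6, B 8, C 0, D 22, E 15. C eliminated.
Round 2: A 6, B 8, D 22, E 15. A eliminated.
Round 3: B 8, D 22, E 21. B eliminated.
Round 4: D 22, E 29. E has a majority (≥26).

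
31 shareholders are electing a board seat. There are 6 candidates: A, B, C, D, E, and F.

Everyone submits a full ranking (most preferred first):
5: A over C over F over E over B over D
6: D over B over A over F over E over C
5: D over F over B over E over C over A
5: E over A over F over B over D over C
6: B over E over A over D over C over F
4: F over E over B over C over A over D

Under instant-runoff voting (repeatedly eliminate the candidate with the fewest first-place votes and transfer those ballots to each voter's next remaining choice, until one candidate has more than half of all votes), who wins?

Round 1: A 5, B 6, C 0, D 11, E 5, F 4. C eliminated.
Round 2: A 5, B 6, D 11, E 5, F 4. F eliminated.
Round 3: A 5, B 6, D 11, E 9. A eliminated.
Round 4: B 6, D 11, E 14. B eliminated.
Round 5: D 11, E 20. E has a majority (≥16).

E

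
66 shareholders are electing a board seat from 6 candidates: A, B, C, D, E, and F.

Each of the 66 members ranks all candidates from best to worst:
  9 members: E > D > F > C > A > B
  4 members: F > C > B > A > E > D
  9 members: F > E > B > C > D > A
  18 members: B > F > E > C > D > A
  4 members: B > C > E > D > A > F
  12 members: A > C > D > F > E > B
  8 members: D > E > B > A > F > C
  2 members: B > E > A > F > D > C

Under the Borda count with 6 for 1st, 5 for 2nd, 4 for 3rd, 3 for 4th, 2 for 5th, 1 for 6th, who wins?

A: 9×2 + 4×3 + 9×1 + 18×1 + 4×2 + 12×6 + 8×3 + 2×4 = 169
B: 9×1 + 4×4 + 9×4 + 18×6 + 4×6 + 12×1 + 8×4 + 2×6 = 249
C: 9×3 + 4×5 + 9×3 + 18×3 + 4×5 + 12×5 + 8×1 + 2×1 = 218
D: 9×5 + 4×1 + 9×2 + 18×2 + 4×3 + 12×4 + 8×6 + 2×2 = 215
E: 9×6 + 4×2 + 9×5 + 18×4 + 4×4 + 12×2 + 8×5 + 2×5 = 269
F: 9×4 + 4×6 + 9×6 + 18×5 + 4×1 + 12×3 + 8×2 + 2×3 = 266

E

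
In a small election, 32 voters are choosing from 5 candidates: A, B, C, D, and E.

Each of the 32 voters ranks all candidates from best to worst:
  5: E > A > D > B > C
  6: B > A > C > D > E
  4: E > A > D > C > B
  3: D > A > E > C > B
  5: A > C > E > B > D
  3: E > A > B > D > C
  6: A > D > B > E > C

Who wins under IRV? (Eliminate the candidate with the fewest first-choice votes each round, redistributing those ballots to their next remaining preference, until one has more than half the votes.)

Round 1: A 11, B 6, C 0, D 3, E 12. C eliminated.
Round 2: A 11, B 6, D 3, E 12. D eliminated.
Round 3: A 14, B 6, E 12. B eliminated.
Round 4: A 20, E 12. A has a majority (≥17).

A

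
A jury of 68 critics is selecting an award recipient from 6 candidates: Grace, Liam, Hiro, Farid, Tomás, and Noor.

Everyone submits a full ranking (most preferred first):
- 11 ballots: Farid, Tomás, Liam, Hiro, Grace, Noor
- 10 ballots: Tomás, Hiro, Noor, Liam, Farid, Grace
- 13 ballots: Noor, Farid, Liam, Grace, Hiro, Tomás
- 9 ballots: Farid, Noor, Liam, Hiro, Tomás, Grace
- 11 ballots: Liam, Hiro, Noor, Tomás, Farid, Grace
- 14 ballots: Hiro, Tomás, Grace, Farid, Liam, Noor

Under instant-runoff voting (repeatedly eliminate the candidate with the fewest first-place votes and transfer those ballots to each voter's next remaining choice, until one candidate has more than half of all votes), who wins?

Round 1: Grace 0, Liam 11, Hiro 14, Farid 20, Tomás 10, Noor 13. Grace eliminated.
Round 2: Liam 11, Hiro 14, Farid 20, Tomás 10, Noor 13. Tomás eliminated.
Round 3: Liam 11, Hiro 24, Farid 20, Noor 13. Liam eliminated.
Round 4: Hiro 35, Farid 20, Noor 13. Hiro has a majority (≥35).

Hiro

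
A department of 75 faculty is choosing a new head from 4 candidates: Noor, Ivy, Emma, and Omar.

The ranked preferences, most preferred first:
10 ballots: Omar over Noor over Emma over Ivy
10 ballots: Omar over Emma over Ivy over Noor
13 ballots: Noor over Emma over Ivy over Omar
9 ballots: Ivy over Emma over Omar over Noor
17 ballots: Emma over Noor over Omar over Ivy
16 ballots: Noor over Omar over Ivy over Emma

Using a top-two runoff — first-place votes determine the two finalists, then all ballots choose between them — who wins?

Noor

Round 1 first-place votes: Noor 29, Ivy 9, Emma 17, Omar 20. Noor and Omar advance.
Runoff: Noor is ranked above Omar on 46 ballots, Omar above Noor on 29.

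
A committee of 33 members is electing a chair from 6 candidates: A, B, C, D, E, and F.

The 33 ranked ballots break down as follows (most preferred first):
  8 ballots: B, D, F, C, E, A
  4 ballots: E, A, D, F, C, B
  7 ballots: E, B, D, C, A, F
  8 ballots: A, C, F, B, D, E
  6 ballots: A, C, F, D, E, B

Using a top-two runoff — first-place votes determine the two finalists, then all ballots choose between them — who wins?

Round 1 first-place votes: A 14, B 8, C 0, D 0, E 11, F 0. A and E advance.
Runoff: A is ranked above E on 14 ballots, E above A on 19.

E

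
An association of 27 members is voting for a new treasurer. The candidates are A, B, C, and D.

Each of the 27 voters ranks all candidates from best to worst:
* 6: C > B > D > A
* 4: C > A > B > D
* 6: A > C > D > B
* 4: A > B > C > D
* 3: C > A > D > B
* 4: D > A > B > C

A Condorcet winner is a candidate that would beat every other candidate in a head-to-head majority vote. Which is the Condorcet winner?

A

A vs B: 21–6
A vs C: 14–13
A vs D: 17–10
A beats every other candidate.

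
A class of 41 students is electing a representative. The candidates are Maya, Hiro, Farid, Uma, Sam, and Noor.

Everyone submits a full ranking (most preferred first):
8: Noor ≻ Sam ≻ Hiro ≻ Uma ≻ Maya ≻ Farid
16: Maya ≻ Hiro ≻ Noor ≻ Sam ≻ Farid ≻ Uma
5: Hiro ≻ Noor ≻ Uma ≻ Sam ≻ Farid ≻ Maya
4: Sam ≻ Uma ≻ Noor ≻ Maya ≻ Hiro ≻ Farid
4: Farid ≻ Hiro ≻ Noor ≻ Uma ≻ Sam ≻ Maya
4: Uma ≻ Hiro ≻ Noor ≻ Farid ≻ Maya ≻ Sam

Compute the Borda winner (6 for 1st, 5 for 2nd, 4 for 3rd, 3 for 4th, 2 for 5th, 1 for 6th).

Maya: 8×2 + 16×6 + 5×1 + 4×3 + 4×1 + 4×2 = 141
Hiro: 8×4 + 16×5 + 5×6 + 4×2 + 4×5 + 4×5 = 190
Farid: 8×1 + 16×2 + 5×2 + 4×1 + 4×6 + 4×3 = 90
Uma: 8×3 + 16×1 + 5×4 + 4×5 + 4×3 + 4×6 = 116
Sam: 8×5 + 16×3 + 5×3 + 4×6 + 4×2 + 4×1 = 139
Noor: 8×6 + 16×4 + 5×5 + 4×4 + 4×4 + 4×4 = 185

Hiro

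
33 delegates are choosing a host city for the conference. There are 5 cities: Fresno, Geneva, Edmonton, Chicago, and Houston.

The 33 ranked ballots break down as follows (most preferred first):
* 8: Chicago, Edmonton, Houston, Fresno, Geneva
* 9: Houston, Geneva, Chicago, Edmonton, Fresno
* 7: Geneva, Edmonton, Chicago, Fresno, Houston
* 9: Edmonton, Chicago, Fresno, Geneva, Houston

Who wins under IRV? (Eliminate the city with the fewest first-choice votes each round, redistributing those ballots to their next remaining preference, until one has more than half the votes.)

Round 1: Fresno 0, Geneva 7, Edmonton 9, Chicago 8, Houston 9. Fresno eliminated.
Round 2: Geneva 7, Edmonton 9, Chicago 8, Houston 9. Geneva eliminated.
Round 3: Edmonton 16, Chicago 8, Houston 9. Chicago eliminated.
Round 4: Edmonton 24, Houston 9. Edmonton has a majority (≥17).

Edmonton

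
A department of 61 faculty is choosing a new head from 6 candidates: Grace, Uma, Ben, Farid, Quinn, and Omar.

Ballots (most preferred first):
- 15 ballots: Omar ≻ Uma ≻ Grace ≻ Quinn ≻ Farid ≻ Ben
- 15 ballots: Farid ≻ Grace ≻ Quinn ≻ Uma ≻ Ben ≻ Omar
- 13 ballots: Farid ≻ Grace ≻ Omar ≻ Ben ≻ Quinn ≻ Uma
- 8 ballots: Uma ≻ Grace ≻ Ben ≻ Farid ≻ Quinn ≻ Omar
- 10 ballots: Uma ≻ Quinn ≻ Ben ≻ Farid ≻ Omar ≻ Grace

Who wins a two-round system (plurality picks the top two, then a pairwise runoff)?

Uma

Round 1 first-place votes: Grace 0, Uma 18, Ben 0, Farid 28, Quinn 0, Omar 15. Farid and Uma advance.
Runoff: Farid is ranked above Uma on 28 ballots, Uma above Farid on 33.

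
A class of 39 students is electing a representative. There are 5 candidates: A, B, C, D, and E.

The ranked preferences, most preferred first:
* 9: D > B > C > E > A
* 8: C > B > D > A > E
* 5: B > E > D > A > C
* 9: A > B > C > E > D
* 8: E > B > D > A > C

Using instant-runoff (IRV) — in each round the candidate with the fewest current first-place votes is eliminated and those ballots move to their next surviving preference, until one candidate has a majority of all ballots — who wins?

Round 1: A 9, B 5, C 8, D 9, E 8. B eliminated.
Round 2: A 9, C 8, D 9, E 13. C eliminated.
Round 3: A 9, D 17, E 13. A eliminated.
Round 4: D 17, E 22. E has a majority (≥20).

E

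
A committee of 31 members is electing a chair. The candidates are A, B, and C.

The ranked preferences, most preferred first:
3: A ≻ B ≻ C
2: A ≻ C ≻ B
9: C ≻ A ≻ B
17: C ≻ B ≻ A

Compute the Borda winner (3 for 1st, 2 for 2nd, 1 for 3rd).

A: 3×3 + 2×3 + 9×2 + 17×1 = 50
B: 3×2 + 2×1 + 9×1 + 17×2 = 51
C: 3×1 + 2×2 + 9×3 + 17×3 = 85

C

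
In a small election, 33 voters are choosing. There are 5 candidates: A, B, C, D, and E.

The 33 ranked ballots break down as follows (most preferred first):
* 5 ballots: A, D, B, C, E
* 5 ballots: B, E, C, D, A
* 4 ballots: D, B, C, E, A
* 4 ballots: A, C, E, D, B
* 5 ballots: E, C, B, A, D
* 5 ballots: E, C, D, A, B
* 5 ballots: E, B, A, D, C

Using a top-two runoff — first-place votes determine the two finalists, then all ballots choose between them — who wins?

Round 1 first-place votes: A 9, B 5, C 0, D 4, E 15. E and A advance.
Runoff: E is ranked above A on 24 ballots, A above E on 9.

E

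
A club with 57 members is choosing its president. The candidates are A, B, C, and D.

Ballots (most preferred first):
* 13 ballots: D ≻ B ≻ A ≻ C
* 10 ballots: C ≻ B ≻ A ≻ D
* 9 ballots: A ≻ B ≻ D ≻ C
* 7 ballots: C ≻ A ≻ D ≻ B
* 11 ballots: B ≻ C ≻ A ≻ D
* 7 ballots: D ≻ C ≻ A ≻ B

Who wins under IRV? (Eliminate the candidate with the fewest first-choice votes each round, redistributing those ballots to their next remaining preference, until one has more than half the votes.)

Round 1: A 9, B 11, C 17, D 20. A eliminated.
Round 2: B 20, C 17, D 20. C eliminated.
Round 3: B 30, D 27. B has a majority (≥29).

B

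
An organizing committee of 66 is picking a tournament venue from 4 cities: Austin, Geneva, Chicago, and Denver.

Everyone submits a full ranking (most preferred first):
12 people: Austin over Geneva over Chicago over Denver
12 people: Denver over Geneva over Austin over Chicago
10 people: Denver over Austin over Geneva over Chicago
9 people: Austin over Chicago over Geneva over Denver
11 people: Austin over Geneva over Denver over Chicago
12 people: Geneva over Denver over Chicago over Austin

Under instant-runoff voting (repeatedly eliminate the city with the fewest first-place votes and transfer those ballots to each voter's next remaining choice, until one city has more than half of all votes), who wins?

Round 1: Austin 32, Geneva 12, Chicago 0, Denver 22. Chicago eliminated.
Round 2: Austin 32, Geneva 12, Denver 22. Geneva eliminated.
Round 3: Austin 32, Denver 34. Denver has a majority (≥34).

Denver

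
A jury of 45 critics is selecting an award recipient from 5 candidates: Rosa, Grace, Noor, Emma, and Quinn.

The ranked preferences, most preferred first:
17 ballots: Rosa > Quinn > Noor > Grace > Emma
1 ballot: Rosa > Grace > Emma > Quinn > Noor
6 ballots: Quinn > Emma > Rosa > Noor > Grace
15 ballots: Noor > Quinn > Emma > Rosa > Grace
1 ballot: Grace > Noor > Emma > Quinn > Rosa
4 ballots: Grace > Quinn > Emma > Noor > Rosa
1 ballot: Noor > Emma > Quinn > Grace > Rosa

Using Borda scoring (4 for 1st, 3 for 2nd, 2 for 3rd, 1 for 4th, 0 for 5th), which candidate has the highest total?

Rosa: 17×4 + 1×4 + 6×2 + 15×1 + 1×0 + 4×0 + 1×0 = 99
Grace: 17×1 + 1×3 + 6×0 + 15×0 + 1×4 + 4×4 + 1×1 = 41
Noor: 17×2 + 1×0 + 6×1 + 15×4 + 1×3 + 4×1 + 1×4 = 111
Emma: 17×0 + 1×2 + 6×3 + 15×2 + 1×2 + 4×2 + 1×3 = 63
Quinn: 17×3 + 1×1 + 6×4 + 15×3 + 1×1 + 4×3 + 1×2 = 136

Quinn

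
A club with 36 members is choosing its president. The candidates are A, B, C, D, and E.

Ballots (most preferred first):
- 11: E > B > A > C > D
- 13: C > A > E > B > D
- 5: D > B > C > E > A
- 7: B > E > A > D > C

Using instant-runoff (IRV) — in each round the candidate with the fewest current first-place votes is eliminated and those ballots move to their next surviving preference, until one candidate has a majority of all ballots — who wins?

Round 1: A 0, B 7, C 13, D 5, E 11. A eliminated.
Round 2: B 7, C 13, D 5, E 11. D eliminated.
Round 3: B 12, C 13, E 11. E eliminated.
Round 4: B 23, C 13. B has a majority (≥19).

B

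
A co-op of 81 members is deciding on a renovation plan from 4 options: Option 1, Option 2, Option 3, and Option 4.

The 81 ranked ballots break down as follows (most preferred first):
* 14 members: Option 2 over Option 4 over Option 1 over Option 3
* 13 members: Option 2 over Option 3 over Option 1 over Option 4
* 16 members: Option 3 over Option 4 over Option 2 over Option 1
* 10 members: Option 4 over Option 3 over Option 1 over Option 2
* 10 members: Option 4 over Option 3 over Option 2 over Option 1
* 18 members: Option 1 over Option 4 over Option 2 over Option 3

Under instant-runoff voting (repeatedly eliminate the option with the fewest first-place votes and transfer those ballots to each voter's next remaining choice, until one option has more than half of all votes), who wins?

Round 1: Option 1 18, Option 2 27, Option 3 16, Option 4 20. Option 3 eliminated.
Round 2: Option 1 18, Option 2 27, Option 4 36. Option 1 eliminated.
Round 3: Option 2 27, Option 4 54. Option 4 has a majority (≥41).

Option 4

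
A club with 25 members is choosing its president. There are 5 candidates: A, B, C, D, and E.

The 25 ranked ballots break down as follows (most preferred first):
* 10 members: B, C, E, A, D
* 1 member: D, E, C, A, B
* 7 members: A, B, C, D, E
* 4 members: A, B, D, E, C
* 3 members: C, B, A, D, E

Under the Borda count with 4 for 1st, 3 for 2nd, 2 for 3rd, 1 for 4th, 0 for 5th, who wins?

A: 10×1 + 1×1 + 7×4 + 4×4 + 3×2 = 61
B: 10×4 + 1×0 + 7×3 + 4×3 + 3×3 = 82
C: 10×3 + 1×2 + 7×2 + 4×0 + 3×4 = 58
D: 10×0 + 1×4 + 7×1 + 4×2 + 3×1 = 22
E: 10×2 + 1×3 + 7×0 + 4×1 + 3×0 = 27

B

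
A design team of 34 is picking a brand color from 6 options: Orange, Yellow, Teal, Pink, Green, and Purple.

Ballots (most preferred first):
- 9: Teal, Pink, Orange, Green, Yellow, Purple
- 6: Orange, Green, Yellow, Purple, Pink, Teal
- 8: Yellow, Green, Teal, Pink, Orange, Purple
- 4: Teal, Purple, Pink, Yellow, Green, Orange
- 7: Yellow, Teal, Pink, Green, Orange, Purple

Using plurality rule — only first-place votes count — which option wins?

First-place votes: Orange 6, Yellow 15, Teal 13, Pink 0, Green 0, Purple 0.

Yellow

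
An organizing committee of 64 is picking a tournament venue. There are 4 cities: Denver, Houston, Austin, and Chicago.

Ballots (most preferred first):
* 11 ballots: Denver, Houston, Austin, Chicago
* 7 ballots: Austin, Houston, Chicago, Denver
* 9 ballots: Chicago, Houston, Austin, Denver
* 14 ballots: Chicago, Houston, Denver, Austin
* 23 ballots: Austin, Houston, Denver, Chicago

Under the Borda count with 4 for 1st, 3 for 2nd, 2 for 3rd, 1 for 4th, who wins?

Denver: 11×4 + 7×1 + 9×1 + 14×2 + 23×2 = 134
Houston: 11×3 + 7×3 + 9×3 + 14×3 + 23×3 = 192
Austin: 11×2 + 7×4 + 9×2 + 14×1 + 23×4 = 174
Chicago: 11×1 + 7×2 + 9×4 + 14×4 + 23×1 = 140

Houston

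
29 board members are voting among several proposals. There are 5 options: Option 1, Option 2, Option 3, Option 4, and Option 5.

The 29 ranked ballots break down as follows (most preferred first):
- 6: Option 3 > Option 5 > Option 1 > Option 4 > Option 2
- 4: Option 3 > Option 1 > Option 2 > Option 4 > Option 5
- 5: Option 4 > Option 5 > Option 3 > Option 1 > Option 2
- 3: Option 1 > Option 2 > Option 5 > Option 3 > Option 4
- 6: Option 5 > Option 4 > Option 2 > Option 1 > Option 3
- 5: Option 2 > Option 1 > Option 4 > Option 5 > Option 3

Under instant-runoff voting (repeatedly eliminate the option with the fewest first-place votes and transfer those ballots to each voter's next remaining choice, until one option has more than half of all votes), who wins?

Round 1: Option 1 3, Option 2 5, Option 3 10, Option 4 5, Option 5 6. Option 1 eliminated.
Round 2: Option 2 8, Option 3 10, Option 4 5, Option 5 6. Option 4 eliminated.
Round 3: Option 2 8, Option 3 10, Option 5 11. Option 2 eliminated.
Round 4: Option 3 10, Option 5 19. Option 5 has a majority (≥15).

Option 5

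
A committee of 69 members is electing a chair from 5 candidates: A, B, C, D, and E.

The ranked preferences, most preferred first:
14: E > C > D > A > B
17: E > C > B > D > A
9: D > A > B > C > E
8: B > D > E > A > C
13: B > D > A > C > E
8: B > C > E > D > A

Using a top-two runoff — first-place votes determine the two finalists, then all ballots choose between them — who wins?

B

Round 1 first-place votes: A 0, B 29, C 0, D 9, E 31. E and B advance.
Runoff: E is ranked above B on 31 ballots, B above E on 38.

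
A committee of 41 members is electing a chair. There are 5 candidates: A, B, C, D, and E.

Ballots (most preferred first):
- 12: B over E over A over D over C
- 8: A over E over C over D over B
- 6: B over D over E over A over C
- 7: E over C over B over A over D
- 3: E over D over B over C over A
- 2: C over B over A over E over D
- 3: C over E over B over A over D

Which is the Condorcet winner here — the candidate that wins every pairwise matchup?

E

E vs A: 31–10
E vs B: 21–20
E vs C: 36–5
E vs D: 35–6
E beats every other candidate.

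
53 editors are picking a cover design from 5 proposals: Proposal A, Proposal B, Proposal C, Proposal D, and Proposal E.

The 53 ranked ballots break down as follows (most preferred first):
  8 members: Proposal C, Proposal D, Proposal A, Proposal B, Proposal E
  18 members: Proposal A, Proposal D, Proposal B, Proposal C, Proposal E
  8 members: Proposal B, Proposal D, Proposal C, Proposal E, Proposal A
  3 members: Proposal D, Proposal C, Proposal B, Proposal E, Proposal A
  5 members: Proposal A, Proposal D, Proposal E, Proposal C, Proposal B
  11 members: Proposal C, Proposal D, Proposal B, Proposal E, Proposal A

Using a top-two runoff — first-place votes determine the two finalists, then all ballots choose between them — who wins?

Proposal C

Round 1 first-place votes: Proposal A 23, Proposal B 8, Proposal C 19, Proposal D 3, Proposal E 0. Proposal A and Proposal C advance.
Runoff: Proposal A is ranked above Proposal C on 23 ballots, Proposal C above Proposal A on 30.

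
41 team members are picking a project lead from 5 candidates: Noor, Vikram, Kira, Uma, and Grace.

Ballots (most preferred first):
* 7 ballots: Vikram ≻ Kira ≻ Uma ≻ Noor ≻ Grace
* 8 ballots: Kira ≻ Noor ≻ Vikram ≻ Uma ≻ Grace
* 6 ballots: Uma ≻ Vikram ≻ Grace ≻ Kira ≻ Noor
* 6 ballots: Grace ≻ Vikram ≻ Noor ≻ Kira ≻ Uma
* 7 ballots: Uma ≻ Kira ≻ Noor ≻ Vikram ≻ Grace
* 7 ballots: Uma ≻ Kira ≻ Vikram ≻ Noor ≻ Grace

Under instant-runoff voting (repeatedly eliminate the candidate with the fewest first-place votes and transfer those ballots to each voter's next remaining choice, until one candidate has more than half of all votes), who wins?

Vikram

Round 1: Noor 0, Vikram 7, Kira 8, Uma 20, Grace 6. Noor eliminated.
Round 2: Vikram 7, Kira 8, Uma 20, Grace 6. Grace eliminated.
Round 3: Vikram 13, Kira 8, Uma 20. Kira eliminated.
Round 4: Vikram 21, Uma 20. Vikram has a majority (≥21).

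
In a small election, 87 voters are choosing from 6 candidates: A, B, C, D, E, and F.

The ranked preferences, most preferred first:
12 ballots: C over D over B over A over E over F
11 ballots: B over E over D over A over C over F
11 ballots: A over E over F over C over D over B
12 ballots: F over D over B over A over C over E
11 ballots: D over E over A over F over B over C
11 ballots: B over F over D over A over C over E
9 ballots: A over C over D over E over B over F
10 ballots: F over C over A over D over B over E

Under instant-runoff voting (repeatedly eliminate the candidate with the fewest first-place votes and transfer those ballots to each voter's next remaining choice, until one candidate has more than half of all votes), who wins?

B

Round 1: A 20, B 22, C 12, D 11, E 0, F 22. E eliminated.
Round 2: A 20, B 22, C 12, D 11, F 22. D eliminated.
Round 3: A 31, B 22, C 12, F 22. C eliminated.
Round 4: A 31, B 34, F 22. F eliminated.
Round 5: A 41, B 46. B has a majority (≥44).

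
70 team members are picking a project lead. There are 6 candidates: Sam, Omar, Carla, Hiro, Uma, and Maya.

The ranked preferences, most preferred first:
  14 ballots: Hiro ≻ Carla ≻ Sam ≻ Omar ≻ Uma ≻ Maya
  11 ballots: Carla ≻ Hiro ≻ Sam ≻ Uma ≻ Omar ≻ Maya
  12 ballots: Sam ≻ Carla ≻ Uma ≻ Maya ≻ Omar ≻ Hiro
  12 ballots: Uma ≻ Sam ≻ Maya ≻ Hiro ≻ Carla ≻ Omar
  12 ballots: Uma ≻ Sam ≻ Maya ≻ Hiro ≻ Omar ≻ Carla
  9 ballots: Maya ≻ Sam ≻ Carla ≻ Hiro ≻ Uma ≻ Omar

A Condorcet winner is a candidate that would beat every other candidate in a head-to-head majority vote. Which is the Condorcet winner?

Sam

Sam vs Omar: 70–0
Sam vs Carla: 45–25
Sam vs Hiro: 45–25
Sam vs Uma: 46–24
Sam vs Maya: 61–9
Sam beats every other candidate.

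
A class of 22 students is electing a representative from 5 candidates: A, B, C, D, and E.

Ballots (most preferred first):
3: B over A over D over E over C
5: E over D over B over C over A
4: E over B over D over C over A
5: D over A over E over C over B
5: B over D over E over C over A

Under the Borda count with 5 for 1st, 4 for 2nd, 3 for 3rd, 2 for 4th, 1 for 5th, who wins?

D

A: 3×4 + 5×1 + 4×1 + 5×4 + 5×1 = 46
B: 3×5 + 5×3 + 4×4 + 5×1 + 5×5 = 76
C: 3×1 + 5×2 + 4×2 + 5×2 + 5×2 = 41
D: 3×3 + 5×4 + 4×3 + 5×5 + 5×4 = 86
E: 3×2 + 5×5 + 4×5 + 5×3 + 5×3 = 81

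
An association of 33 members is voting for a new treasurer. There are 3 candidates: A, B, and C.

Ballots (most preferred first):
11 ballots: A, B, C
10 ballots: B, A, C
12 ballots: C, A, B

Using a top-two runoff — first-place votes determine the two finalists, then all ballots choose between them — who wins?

A

Round 1 first-place votes: A 11, B 10, C 12. C and A advance.
Runoff: C is ranked above A on 12 ballots, A above C on 21.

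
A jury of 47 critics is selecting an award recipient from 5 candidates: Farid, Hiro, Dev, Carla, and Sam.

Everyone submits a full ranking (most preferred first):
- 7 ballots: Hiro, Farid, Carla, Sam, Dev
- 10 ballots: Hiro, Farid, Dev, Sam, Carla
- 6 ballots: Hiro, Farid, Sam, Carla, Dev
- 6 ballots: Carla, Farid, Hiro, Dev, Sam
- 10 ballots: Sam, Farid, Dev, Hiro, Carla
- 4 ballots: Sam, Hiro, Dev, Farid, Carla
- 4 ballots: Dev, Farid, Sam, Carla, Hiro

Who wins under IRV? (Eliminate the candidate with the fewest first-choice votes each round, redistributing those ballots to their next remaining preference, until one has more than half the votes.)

Round 1: Farid 0, Hiro 23, Dev 4, Carla 6, Sam 14. Farid eliminated.
Round 2: Hiro 23, Dev 4, Carla 6, Sam 14. Dev eliminated.
Round 3: Hiro 23, Carla 6, Sam 18. Carla eliminated.
Round 4: Hiro 29, Sam 18. Hiro has a majority (≥24).

Hiro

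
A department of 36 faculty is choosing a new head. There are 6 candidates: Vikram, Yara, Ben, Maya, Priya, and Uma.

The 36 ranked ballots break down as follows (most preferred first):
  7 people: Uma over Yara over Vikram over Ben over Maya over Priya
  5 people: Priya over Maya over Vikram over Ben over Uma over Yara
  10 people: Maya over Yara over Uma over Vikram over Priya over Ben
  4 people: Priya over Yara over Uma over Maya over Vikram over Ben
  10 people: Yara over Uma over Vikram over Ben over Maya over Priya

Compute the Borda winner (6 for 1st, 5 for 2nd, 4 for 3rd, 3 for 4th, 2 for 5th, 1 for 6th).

Yara

Vikram: 7×4 + 5×4 + 10×3 + 4×2 + 10×4 = 126
Yara: 7×5 + 5×1 + 10×5 + 4×5 + 10×6 = 170
Ben: 7×3 + 5×3 + 10×1 + 4×1 + 10×3 = 80
Maya: 7×2 + 5×5 + 10×6 + 4×3 + 10×2 = 131
Priya: 7×1 + 5×6 + 10×2 + 4×6 + 10×1 = 91
Uma: 7×6 + 5×2 + 10×4 + 4×4 + 10×5 = 158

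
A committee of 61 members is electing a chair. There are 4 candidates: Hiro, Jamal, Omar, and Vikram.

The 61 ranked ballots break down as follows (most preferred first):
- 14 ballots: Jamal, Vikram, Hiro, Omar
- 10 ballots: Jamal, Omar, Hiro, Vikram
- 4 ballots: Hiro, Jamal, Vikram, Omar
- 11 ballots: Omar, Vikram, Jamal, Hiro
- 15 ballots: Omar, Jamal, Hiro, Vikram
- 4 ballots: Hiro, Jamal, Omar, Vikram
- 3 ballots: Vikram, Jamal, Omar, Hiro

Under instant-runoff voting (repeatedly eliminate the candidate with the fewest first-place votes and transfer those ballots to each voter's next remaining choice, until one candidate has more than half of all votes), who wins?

Jamal

Round 1: Hiro 8, Jamal 24, Omar 26, Vikram 3. Vikram eliminated.
Round 2: Hiro 8, Jamal 27, Omar 26. Hiro eliminated.
Round 3: Jamal 35, Omar 26. Jamal has a majority (≥31).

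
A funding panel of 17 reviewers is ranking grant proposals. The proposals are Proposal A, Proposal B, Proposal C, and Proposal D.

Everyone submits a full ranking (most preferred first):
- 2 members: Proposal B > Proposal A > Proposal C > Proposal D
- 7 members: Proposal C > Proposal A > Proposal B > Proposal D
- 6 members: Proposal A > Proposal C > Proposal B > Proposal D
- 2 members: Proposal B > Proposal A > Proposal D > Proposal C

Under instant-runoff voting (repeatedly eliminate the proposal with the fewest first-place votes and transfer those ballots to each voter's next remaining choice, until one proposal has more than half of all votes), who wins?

Proposal A

Round 1: Proposal A 6, Proposal B 4, Proposal C 7, Proposal D 0. Proposal D eliminated.
Round 2: Proposal A 6, Proposal B 4, Proposal C 7. Proposal B eliminated.
Round 3: Proposal A 10, Proposal C 7. Proposal A has a majority (≥9).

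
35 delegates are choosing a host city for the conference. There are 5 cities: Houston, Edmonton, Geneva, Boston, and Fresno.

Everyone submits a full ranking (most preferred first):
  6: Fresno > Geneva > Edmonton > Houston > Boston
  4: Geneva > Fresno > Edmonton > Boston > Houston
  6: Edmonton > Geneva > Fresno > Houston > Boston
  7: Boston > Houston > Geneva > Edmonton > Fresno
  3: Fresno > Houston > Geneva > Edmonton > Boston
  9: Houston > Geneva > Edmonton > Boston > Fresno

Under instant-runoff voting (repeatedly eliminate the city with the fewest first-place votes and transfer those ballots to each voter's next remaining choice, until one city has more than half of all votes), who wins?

Fresno

Round 1: Houston 9, Edmonton 6, Geneva 4, Boston 7, Fresno 9. Geneva eliminated.
Round 2: Houston 9, Edmonton 6, Boston 7, Fresno 13. Edmonton eliminated.
Round 3: Houston 9, Boston 7, Fresno 19. Fresno has a majority (≥18).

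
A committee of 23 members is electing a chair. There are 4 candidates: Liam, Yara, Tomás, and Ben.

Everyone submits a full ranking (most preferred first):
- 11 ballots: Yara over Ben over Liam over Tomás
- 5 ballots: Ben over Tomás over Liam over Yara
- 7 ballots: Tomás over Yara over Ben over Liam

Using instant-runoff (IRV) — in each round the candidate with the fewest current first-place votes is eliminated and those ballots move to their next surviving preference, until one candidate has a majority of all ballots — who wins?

Tomás

Round 1: Liam 0, Yara 11, Tomás 7, Ben 5. Liam eliminated.
Round 2: Yara 11, Tomás 7, Ben 5. Ben eliminated.
Round 3: Yara 11, Tomás 12. Tomás has a majority (≥12).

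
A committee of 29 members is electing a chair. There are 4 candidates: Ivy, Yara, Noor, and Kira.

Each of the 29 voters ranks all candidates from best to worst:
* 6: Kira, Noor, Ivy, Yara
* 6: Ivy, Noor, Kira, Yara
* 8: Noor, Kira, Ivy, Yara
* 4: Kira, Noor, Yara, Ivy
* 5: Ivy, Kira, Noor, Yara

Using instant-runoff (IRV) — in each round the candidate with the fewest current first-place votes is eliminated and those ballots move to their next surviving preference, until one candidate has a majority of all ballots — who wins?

Kira

Round 1: Ivy 11, Yara 0, Noor 8, Kira 10. Yara eliminated.
Round 2: Ivy 11, Noor 8, Kira 10. Noor eliminated.
Round 3: Ivy 11, Kira 18. Kira has a majority (≥15).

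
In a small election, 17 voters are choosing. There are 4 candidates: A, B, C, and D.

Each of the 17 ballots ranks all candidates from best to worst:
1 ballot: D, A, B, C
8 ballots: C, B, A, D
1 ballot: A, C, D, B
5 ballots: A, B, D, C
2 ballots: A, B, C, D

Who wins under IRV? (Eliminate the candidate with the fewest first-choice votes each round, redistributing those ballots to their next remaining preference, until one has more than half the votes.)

A

Round 1: A 8, B 0, C 8, D 1. B eliminated.
Round 2: A 8, C 8, D 1. D eliminated.
Round 3: A 9, C 8. A has a majority (≥9).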